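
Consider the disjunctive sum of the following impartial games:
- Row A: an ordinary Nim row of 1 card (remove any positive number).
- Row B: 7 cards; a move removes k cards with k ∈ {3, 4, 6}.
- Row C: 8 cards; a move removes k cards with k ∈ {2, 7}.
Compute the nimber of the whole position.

1

Row A is a plain Nim row of size 1, so its Grundy value is 1.
Grundy values for row B (subtraction set {3, 4, 6}):
k:     0  1  2  3  4  5  6  7
g(k):  0  0  0  1  1  1  2  2
So g(7) = 2.
Grundy values for row C (subtraction set {2, 7}):
k:     0  1  2  3  4  5  6  7  8
g(k):  0  0  1  1  0  0  1  1  2
So g(8) = 2.
The value of a disjunctive sum is the nim-sum of the parts.
Combined value = 1 ⊕ 2 ⊕ 2 = 1.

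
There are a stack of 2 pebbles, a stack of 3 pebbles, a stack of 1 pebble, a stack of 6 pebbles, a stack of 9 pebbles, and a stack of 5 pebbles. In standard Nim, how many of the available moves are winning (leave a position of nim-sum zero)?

Nim-sum: 2 ^ 3 ^ 1 ^ 6 ^ 9 ^ 5 = 10.
The overall nim-sum is X = 10. A stack of size p has a winning move iff p XOR X < p (reduce it to p XOR X).
  2: 2 XOR 10 = 8 ≥ 2 — no move.
  3: 3 XOR 10 = 9 ≥ 3 — no move.
  1: 1 XOR 10 = 11 ≥ 1 — no move.
  6: 6 XOR 10 = 12 ≥ 6 — no move.
  9: 9 XOR 10 = 3 < 9 — winning move (to 3).
  5: 5 XOR 10 = 15 ≥ 5 — no move.
That gives 1 winning move.

1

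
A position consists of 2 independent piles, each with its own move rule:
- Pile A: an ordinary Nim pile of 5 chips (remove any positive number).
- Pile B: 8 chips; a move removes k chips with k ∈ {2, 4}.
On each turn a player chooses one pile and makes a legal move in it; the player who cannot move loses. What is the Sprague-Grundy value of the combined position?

4

Pile A is a plain Nim pile of size 5, so its Grundy value is 5.
Build the Grundy sequence for pile B with g(k) = mex{g(k−s) : s ∈ {2, 4}, s ≤ k}:
k:     0  1  2  3  4  5  6  7  8
g(k):  0  0  1  1  2  2  0  0  1
So g(8) = 1.
The value of a disjunctive sum is the nim-sum of the parts.
Combined value = 5 XOR 1 = 4.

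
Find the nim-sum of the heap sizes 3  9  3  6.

15

Compute the nim-sum pairwise:
3 ^ 9 = 10
10 ^ 3 = 9
9 ^ 6 = 15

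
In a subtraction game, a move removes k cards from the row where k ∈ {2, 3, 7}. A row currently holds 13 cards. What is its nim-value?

1

Grundy values for subtraction set {2, 3, 7}:
g(0) = mex{} = 0
g(1) = mex{} = 0
g(2) = mex{0} = 1
g(3) = mex{0} = 1
g(4) = mex{0,1} = 2
g(5) = mex{1} = 0
g(6) = mex{1,2} = 0
g(7) = mex{0,2} = 1
g(8) = mex{0} = 1
g(9) = mex{0,1} = 2
g(10) = mex{1} = 0
g(11) = mex{1,2} = 0
g(12) = mex{0,2} = 1
g(13) = mex{0} = 1
So g(13) = 1.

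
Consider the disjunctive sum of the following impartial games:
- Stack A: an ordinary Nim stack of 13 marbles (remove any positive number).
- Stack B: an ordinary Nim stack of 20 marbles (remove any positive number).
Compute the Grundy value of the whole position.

25

Stack A is a plain Nim stack of size 13, so its Grundy value is 13.
Stack B is a plain Nim stack of size 20, so its Grundy value is 20.
The value of a disjunctive sum is the nim-sum of the parts.
Combined value = 13 XOR 20 = 25.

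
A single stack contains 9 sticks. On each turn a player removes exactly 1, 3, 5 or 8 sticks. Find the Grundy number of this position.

3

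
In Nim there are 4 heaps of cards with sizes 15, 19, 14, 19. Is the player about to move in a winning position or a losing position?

Bitwise XOR of the heap sizes:
  01111  (15)
  10011  (19)
  01110  (14)
  10011  (19)
  -----
  00001  (1)
The nim-sum is 1 ≠ 0, so this is an N-position: the player to move can win.

Winning position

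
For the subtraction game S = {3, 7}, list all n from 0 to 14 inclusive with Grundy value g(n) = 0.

0, 1, 2, 6, 10, 11, 12

Build the Grundy sequence with g(k) = mex{g(k−s) : s ∈ {3, 7}, s ≤ k}:
k:     0  1  2  3  4  5  6  7  8  9 10 11 12 13 14
g(k):  0  0  0  1  1  1  0  2  2  1  0  0  0  1  1
The P-positions (g = 0) in 0..14 are 0, 1, 2, 6, 10, 11, 12.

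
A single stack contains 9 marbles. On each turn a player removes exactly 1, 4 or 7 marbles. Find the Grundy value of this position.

Build the Grundy sequence with g(k) = mex{g(k−s) : s ∈ {1, 4, 7}, s ≤ k}:
g(0) = mex{} = 0
g(1) = mex{0} = 1
g(2) = mex{1} = 0
g(3) = mex{0} = 1
g(4) = mex{0,1} = 2
g(5) = mex{1,2} = 0
g(6) = mex{0} = 1
g(7) = mex{0,1} = 2
g(8) = mex{1,2} = 0
g(9) = mex{0} = 1
So g(9) = 1.

1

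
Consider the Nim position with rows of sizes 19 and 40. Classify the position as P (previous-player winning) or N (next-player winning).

N-position

Nim-sum: 19 XOR 40 = 59.
The nim-sum is 59 ≠ 0, so this is an N-position: the player to move can win.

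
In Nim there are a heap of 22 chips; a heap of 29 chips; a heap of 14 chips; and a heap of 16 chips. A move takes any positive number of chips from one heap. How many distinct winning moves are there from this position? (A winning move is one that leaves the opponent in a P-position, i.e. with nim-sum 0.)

3

Compute the nim-sum pairwise:
22 ⊕ 29 = 11
11 ⊕ 14 = 5
5 ⊕ 16 = 21
The overall nim-sum is X = 21. A heap of size p has a winning move iff p XOR X < p (reduce it to p XOR X).
  22: 22 XOR 21 = 3 < 22 — winning move (to 3).
  29: 29 XOR 21 = 8 < 29 — winning move (to 8).
  14: 14 XOR 21 = 27 ≥ 14 — no move.
  16: 16 XOR 21 = 5 < 16 — winning move (to 5).
That gives 3 winning moves.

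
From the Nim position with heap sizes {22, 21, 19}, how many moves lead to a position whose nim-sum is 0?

3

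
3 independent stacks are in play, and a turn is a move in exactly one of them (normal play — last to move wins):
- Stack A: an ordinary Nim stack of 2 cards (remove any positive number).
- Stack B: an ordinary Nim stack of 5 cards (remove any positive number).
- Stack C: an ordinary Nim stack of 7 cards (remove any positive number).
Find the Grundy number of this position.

0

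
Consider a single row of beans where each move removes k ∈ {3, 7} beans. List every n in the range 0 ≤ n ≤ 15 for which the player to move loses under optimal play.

0, 1, 2, 6, 10, 11, 12

Build the Grundy sequence with g(k) = mex{g(k−s) : s ∈ {3, 7}, s ≤ k}:
k:     0  1  2  3  4  5  6  7  8  9 10 11 12 13 14 15
g(k):  0  0  0  1  1  1  0  2  2  1  0  0  0  1  1  1
The P-positions (g = 0) in 0..15 are 0, 1, 2, 6, 10, 11, 12.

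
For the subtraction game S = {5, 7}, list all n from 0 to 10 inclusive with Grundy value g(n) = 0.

Grundy values for subtraction set {5, 7}:
g(0) = mex{} = 0
g(1) = mex{} = 0
g(2) = mex{} = 0
g(3) = mex{} = 0
g(4) = mex{} = 0
g(5) = mex{0} = 1
g(6) = mex{0} = 1
g(7) = mex{0} = 1
g(8) = mex{0} = 1
g(9) = mex{0} = 1
g(10) = mex{0,1} = 2
The P-positions (g = 0) in 0..10 are 0, 1, 2, 3, 4.

0, 1, 2, 3, 4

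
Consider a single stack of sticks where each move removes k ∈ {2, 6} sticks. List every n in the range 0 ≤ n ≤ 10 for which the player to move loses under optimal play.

Grundy values for subtraction set {2, 6}:
k:     0  1  2  3  4  5  6  7  8  9 10
g(k):  0  0  1  1  0  0  1  1  0  0  1
The P-positions (g = 0) in 0..10 are 0, 1, 4, 5, 8, 9.

0, 1, 4, 5, 8, 9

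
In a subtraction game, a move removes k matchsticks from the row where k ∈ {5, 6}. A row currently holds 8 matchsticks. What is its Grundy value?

Build the Grundy sequence with g(k) = mex{g(k−s) : s ∈ {5, 6}, s ≤ k}:
k:     0  1  2  3  4  5  6  7  8
g(k):  0  0  0  0  0  1  1  1  1
So g(8) = 1.

1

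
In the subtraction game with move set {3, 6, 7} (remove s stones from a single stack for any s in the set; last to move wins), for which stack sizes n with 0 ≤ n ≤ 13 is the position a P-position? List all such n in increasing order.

0, 1, 2, 10, 11, 12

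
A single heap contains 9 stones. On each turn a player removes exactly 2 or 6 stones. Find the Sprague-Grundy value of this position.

Grundy values for subtraction set {2, 6}:
g(0) = mex{} = 0
g(1) = mex{} = 0
g(2) = mex{0} = 1
g(3) = mex{0} = 1
g(4) = mex{1} = 0
g(5) = mex{1} = 0
g(6) = mex{0} = 1
g(7) = mex{0} = 1
g(8) = mex{1} = 0
g(9) = mex{1} = 0
So g(9) = 0.

0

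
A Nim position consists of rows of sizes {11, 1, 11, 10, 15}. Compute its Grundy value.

In binary:
  1011  (11)
  0001  (1)
  1011  (11)
  1010  (10)
  1111  (15)
  ----
  0100  (4)

4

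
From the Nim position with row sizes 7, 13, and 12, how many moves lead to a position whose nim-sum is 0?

3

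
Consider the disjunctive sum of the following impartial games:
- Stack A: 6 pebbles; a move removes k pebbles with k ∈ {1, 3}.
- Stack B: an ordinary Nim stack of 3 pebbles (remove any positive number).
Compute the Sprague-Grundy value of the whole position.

3

For stack A, compute g(0), g(1), … with moves {1, 3}:
g(0) = mex{} = 0
g(1) = mex{0} = 1
g(2) = mex{1} = 0
g(3) = mex{0} = 1
g(4) = mex{1} = 0
g(5) = mex{0} = 1
g(6) = mex{1} = 0
So g(6) = 0.
Stack B is a plain Nim stack of size 3, so its Grundy value is 3.
The value of a disjunctive sum is the nim-sum of the parts.
Combined value = 0 XOR 3 = 3.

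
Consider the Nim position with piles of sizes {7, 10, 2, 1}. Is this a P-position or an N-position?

Write each in binary and XOR column by column:
  0111  (7)
  1010  (10)
  0010  (2)
  0001  (1)
  ----
  1110  (14)
The nim-sum is 14 ≠ 0, so this is an N-position: the player to move can win.

N-position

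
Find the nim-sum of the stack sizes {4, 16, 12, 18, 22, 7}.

Bitwise XOR of the heap sizes:
  00100  (4)
  10000  (16)
  01100  (12)
  10010  (18)
  10110  (22)
  00111  (7)
  -----
  11011  (27)

27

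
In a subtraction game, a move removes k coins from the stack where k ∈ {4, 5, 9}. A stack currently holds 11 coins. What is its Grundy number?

Compute g(0), g(1), … for moves {4, 5, 9}:
k:     0  1  2  3  4  5  6  7  8  9 10 11
g(k):  0  0  0  0  1  1  1  1  2  2  2  2
So g(11) = 2.

2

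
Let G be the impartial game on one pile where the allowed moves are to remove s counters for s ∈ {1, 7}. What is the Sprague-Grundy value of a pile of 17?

1

Compute g(0), g(1), … for moves {1, 7}:
k:     0  1  2  3  4  5  6  7  8  9 10 11 12 13 14 15 16 17
g(k):  0  1  0  1  0  1  0  1  0  1  0  1  0  1  0  1  0  1
So g(17) = 1.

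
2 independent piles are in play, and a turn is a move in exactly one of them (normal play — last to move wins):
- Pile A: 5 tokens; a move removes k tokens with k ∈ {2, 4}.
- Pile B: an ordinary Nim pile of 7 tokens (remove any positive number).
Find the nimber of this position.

Build the Grundy sequence for pile A with g(k) = mex{g(k−s) : s ∈ {2, 4}, s ≤ k}:
k:     0  1  2  3  4  5
g(k):  0  0  1  1  2  2
So g(5) = 2.
Pile B is a plain Nim pile of size 7, so its Grundy value is 7.
The value of a disjunctive sum is the nim-sum of the parts.
Combined value = 2 XOR 7 = 5.

5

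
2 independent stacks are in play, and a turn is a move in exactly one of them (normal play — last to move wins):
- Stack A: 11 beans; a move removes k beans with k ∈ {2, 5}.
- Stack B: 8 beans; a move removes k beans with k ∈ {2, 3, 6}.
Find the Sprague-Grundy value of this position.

2

For stack A, compute g(0), g(1), … with moves {2, 5}:
k:     0  1  2  3  4  5  6  7  8  9 10 11
g(k):  0  0  1  1  0  2  1  0  0  1  1  0
So g(11) = 0.
Build the Grundy sequence for stack B with g(k) = mex{g(k−s) : s ∈ {2, 3, 6}, s ≤ k}:
k:     0  1  2  3  4  5  6  7  8
g(k):  0  0  1  1  2  0  3  1  2
So g(8) = 2.
The value of a disjunctive sum is the nim-sum of the parts.
Combined value = 0 XOR 2 = 2.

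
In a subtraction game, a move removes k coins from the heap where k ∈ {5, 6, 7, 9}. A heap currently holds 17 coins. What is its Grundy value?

0

Compute g(0), g(1), … for moves {5, 6, 7, 9}:
k:     0  1  2  3  4  5  6  7  8  9 10 11 12 13 14 15 16 17
g(k):  0  0  0  0  0  1  1  1  1  1  2  2  2  2  0  0  0  0
So g(17) = 0.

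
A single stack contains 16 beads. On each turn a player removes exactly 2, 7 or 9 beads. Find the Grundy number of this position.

0

Build the Grundy sequence with g(k) = mex{g(k−s) : s ∈ {2, 7, 9}, s ≤ k}:
k:     0  1  2  3  4  5  6  7  8  9 10 11 12 13 14 15 16
g(k):  0  0  1  1  0  0  1  1  2  2  3  3  2  2  3  0  0
So g(16) = 0.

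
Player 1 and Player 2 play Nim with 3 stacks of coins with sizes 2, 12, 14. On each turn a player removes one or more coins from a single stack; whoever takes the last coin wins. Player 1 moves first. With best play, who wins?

Write each in binary and XOR column by column:
  0010  (2)
  1100  (12)
  1110  (14)
  ----
  0000  (0)
The nim-sum is 0, so this is a P-position: the player to move is in a losing position under optimal play; Player 1 is about to move from it and so loses — Player 2 wins.

Player 2 wins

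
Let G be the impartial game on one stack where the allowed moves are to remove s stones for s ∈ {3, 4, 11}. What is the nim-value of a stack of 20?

Build the Grundy sequence with g(k) = mex{g(k−s) : s ∈ {3, 4, 11}, s ≤ k}:
k:     0  1  2  3  4  5  6  7  8  9 10 11 12 13 14 15 16 17 18 19 20
g(k):  0  0  0  1  1  1  2  0  0  0  1  1  1  2  0  0  0  1  1  1  2
So g(20) = 2.

2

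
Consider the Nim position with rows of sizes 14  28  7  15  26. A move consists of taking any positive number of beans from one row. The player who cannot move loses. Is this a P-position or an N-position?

P-position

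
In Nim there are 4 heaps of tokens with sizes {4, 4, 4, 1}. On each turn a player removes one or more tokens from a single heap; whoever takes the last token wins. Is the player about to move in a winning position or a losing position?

Winning position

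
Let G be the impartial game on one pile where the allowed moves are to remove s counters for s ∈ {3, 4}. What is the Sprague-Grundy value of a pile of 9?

0

Compute g(0), g(1), … for moves {3, 4}:
g(0) = mex{} = 0
g(1) = mex{} = 0
g(2) = mex{} = 0
g(3) = mex{0} = 1
g(4) = mex{0} = 1
g(5) = mex{0} = 1
g(6) = mex{0,1} = 2
g(7) = mex{1} = 0
g(8) = mex{1} = 0
g(9) = mex{1,2} = 0
So g(9) = 0.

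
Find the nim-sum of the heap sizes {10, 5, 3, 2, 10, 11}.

15

Bitwise XOR of the heap sizes:
  1010  (10)
  0101  (5)
  0011  (3)
  0010  (2)
  1010  (10)
  1011  (11)
  ----
  1111  (15)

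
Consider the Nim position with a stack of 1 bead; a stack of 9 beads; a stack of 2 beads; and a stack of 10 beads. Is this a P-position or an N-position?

Nim-sum: 1 ^ 9 ^ 2 ^ 10 = 0.
The nim-sum is 0, so this is a P-position: the player to move is in a losing position under optimal play.

P-position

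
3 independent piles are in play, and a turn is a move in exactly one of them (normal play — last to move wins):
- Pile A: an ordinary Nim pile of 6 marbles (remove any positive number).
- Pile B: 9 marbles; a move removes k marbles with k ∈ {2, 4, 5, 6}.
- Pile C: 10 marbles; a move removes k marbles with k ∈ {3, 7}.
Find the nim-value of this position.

6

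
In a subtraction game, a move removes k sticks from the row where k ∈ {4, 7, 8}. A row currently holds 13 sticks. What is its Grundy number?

0

Grundy values for subtraction set {4, 7, 8}:
g(0) = mex{} = 0
g(1) = mex{} = 0
g(2) = mex{} = 0
g(3) = mex{} = 0
g(4) = mex{0} = 1
g(5) = mex{0} = 1
g(6) = mex{0} = 1
g(7) = mex{0} = 1
g(8) = mex{0,1} = 2
g(9) = mex{0,1} = 2
g(10) = mex{0,1} = 2
g(11) = mex{0,1} = 2
g(12) = mex{1,2} = 0
g(13) = mex{1,2} = 0
So g(13) = 0.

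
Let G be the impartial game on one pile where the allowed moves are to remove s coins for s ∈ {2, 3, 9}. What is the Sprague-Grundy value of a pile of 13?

1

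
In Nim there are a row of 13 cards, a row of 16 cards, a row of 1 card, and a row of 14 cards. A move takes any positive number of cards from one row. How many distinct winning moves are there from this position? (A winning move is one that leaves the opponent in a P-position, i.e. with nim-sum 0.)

1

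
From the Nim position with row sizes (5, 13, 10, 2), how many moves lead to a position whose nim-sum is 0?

0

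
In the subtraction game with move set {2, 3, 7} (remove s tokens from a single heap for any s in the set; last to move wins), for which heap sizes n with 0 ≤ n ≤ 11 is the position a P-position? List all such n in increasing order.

Compute g(0), g(1), … for moves {2, 3, 7}:
g(0) = mex{} = 0
g(1) = mex{} = 0
g(2) = mex{0} = 1
g(3) = mex{0} = 1
g(4) = mex{0,1} = 2
g(5) = mex{1} = 0
g(6) = mex{1,2} = 0
g(7) = mex{0,2} = 1
g(8) = mex{0} = 1
g(9) = mex{0,1} = 2
g(10) = mex{1} = 0
g(11) = mex{1,2} = 0
The P-positions (g = 0) in 0..11 are 0, 1, 5, 6, 10, 11.

0, 1, 5, 6, 10, 11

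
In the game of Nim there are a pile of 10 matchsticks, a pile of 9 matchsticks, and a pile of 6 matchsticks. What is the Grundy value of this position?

Write each in binary and XOR column by column:
  1010  (10)
  1001  (9)
  0110  (6)
  ----
  0101  (5)

5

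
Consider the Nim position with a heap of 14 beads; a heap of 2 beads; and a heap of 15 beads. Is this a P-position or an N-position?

N-position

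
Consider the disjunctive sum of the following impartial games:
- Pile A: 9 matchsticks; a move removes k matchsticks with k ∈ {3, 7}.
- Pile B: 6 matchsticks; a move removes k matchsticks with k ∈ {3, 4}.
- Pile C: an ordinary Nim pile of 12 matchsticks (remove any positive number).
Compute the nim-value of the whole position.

15

Grundy values for pile A (subtraction set {3, 7}):
g(0) = mex{} = 0
g(1) = mex{} = 0
g(2) = mex{} = 0
g(3) = mex{0} = 1
g(4) = mex{0} = 1
g(5) = mex{0} = 1
g(6) = mex{1} = 0
g(7) = mex{0,1} = 2
g(8) = mex{0,1} = 2
g(9) = mex{0} = 1
So g(9) = 1.
For pile B, compute g(0), g(1), … with moves {3, 4}:
g(0) = mex{} = 0
g(1) = mex{} = 0
g(2) = mex{} = 0
g(3) = mex{0} = 1
g(4) = mex{0} = 1
g(5) = mex{0} = 1
g(6) = mex{0,1} = 2
So g(6) = 2.
Pile C is a plain Nim pile of size 12, so its Grundy value is 12.
The value of a disjunctive sum is the nim-sum of the parts.
Combined value = 1 ⊕ 2 ⊕ 12 = 15.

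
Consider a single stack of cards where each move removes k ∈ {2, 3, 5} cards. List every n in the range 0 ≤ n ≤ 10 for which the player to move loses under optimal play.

0, 1, 7, 8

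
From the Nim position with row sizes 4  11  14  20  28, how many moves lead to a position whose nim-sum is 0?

Nim-sum: 4 ⊕ 11 ⊕ 14 ⊕ 20 ⊕ 28 = 9.
The overall nim-sum is X = 9. A row of size p has a winning move iff p XOR X < p (reduce it to p XOR X).
  4: 4 XOR 9 = 13 ≥ 4 — no move.
  11: 11 XOR 9 = 2 < 11 — winning move (to 2).
  14: 14 XOR 9 = 7 < 14 — winning move (to 7).
  20: 20 XOR 9 = 29 ≥ 20 — no move.
  28: 28 XOR 9 = 21 < 28 — winning move (to 21).
That gives 3 winning moves.

3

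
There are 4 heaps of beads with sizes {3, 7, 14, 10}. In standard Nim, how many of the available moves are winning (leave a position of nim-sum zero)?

0

Write each in binary and XOR column by column:
  0011  (3)
  0111  (7)
  1110  (14)
  1010  (10)
  ----
  0000  (0)
The nim-sum is already 0, so every move leaves a nonzero nim-sum — there are no winning moves.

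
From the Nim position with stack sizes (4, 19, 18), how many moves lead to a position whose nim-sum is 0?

1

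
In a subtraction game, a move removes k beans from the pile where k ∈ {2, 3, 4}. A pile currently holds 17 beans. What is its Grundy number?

2

Build the Grundy sequence with g(k) = mex{g(k−s) : s ∈ {2, 3, 4}, s ≤ k}:
k:     0  1  2  3  4  5  6  7  8  9 10 11 12 13 14 15 16 17
g(k):  0  0  1  1  2  2  0  0  1  1  2  2  0  0  1  1  2  2
So g(17) = 2.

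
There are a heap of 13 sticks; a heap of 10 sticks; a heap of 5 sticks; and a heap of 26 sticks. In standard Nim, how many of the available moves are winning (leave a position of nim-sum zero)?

1

Nim-sum: 13 ⊕ 10 ⊕ 5 ⊕ 26 = 24.
The overall nim-sum is X = 24. A heap of size p has a winning move iff p XOR X < p (reduce it to p XOR X).
  13: 13 XOR 24 = 21 ≥ 13 — no move.
  10: 10 XOR 24 = 18 ≥ 10 — no move.
  5: 5 XOR 24 = 29 ≥ 5 — no move.
  26: 26 XOR 24 = 2 < 26 — winning move (to 2).
That gives 1 winning move.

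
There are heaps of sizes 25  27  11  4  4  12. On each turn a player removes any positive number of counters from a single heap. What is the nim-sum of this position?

5

Compute the nim-sum pairwise:
25 ⊕ 27 = 2
2 ⊕ 11 = 9
9 ⊕ 4 = 13
13 ⊕ 4 = 9
9 ⊕ 12 = 5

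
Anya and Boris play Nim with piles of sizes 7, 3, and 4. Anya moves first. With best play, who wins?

Boris wins

Compute the nim-sum pairwise:
7 XOR 3 = 4
4 XOR 4 = 0
The nim-sum is 0, so this is a P-position: the player to move is in a losing position under optimal play; Anya is about to move from it and so loses — Boris wins.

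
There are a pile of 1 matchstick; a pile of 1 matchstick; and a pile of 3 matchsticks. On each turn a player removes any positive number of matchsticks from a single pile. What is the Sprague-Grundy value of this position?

3

Nim-sum: 1 XOR 1 XOR 3 = 3.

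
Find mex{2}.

0

0 is not in the set, so the mex is 0.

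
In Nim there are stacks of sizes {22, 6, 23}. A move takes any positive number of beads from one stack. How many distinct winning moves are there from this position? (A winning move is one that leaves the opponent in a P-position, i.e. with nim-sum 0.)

Write each in binary and XOR column by column:
  10110  (22)
  00110  (6)
  10111  (23)
  -----
  00111  (7)
The overall nim-sum is X = 7. A stack of size p has a winning move iff p XOR X < p (reduce it to p XOR X).
  22: 22 XOR 7 = 17 < 22 — winning move (to 17).
  6: 6 XOR 7 = 1 < 6 — winning move (to 1).
  23: 23 XOR 7 = 16 < 23 — winning move (to 16).
That gives 3 winning moves.

3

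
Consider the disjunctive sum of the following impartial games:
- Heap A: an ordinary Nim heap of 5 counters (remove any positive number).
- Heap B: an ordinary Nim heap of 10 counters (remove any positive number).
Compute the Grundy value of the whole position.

15

Heap A is a plain Nim heap of size 5, so its Grundy value is 5.
Heap B is a plain Nim heap of size 10, so its Grundy value is 10.
By the Sprague-Grundy theorem, the Grundy value of a sum of independent games is the XOR of the component values.
Combined value = 5 ⊕ 10 = 15.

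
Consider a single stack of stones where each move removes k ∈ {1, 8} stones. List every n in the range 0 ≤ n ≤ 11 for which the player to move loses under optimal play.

Compute g(0), g(1), … for moves {1, 8}:
k:     0  1  2  3  4  5  6  7  8  9 10 11
g(k):  0  1  0  1  0  1  0  1  2  0  1  0
The P-positions (g = 0) in 0..11 are 0, 2, 4, 6, 9, 11.

0, 2, 4, 6, 9, 11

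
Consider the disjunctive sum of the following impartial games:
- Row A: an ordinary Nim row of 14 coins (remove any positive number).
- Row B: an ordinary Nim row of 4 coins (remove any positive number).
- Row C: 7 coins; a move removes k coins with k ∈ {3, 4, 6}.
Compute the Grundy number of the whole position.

8

Row A is a plain Nim row of size 14, so its Grundy value is 14.
Row B is a plain Nim row of size 4, so its Grundy value is 4.
For row C, compute g(0), g(1), … with moves {3, 4, 6}:
g(0) = mex{} = 0
g(1) = mex{} = 0
g(2) = mex{} = 0
g(3) = mex{0} = 1
g(4) = mex{0} = 1
g(5) = mex{0} = 1
g(6) = mex{0,1} = 2
g(7) = mex{0,1} = 2
So g(7) = 2.
By the Sprague-Grundy theorem, the Grundy value of a sum of independent games is the XOR of the component values.
Combined value = 14 ⊕ 4 ⊕ 2 = 8.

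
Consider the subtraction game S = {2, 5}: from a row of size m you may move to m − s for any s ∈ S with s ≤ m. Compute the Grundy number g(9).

1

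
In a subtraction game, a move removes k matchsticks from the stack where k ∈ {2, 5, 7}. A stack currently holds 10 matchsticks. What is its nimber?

Compute g(0), g(1), … for moves {2, 5, 7}:
k:     0  1  2  3  4  5  6  7  8  9 10
g(k):  0  0  1  1  0  2  1  3  2  2  0
So g(10) = 0.

0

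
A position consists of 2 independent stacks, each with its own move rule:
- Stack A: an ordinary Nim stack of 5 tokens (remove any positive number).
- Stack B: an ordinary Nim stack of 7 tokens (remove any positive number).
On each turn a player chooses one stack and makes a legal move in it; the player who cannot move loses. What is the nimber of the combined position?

2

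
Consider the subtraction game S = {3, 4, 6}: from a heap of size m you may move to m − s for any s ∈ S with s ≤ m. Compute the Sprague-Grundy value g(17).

Grundy values for subtraction set {3, 4, 6}:
k:     0  1  2  3  4  5  6  7  8  9 10 11 12 13 14 15 16 17
g(k):  0  0  0  1  1  1  2  2  2  0  0  0  1  1  1  2  2  2
So g(17) = 2.

2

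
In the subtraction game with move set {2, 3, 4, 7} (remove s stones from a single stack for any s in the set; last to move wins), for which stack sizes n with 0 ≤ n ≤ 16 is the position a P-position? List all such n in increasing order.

Compute g(0), g(1), … for moves {2, 3, 4, 7}:
k:     0  1  2  3  4  5  6  7  8  9 10 11 12 13 14 15 16
g(k):  0  0  1  1  2  2  0  3  1  4  2  0  0  1  1  2  2
The P-positions (g = 0) in 0..16 are 0, 1, 6, 11, 12.

0, 1, 6, 11, 12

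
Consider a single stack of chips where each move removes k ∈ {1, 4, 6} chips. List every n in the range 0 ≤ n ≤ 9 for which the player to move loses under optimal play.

Grundy values for subtraction set {1, 4, 6}:
k:     0  1  2  3  4  5  6  7  8  9
g(k):  0  1  0  1  2  0  1  0  1  2
The P-positions (g = 0) in 0..9 are 0, 2, 5, 7.

0, 2, 5, 7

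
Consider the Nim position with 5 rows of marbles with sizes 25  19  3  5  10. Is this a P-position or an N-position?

N-position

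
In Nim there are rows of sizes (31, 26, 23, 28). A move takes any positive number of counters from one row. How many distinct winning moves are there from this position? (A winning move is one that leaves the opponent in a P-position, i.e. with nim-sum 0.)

3

Nim-sum: 31 ^ 26 ^ 23 ^ 28 = 14.
The overall nim-sum is X = 14. A row of size p has a winning move iff p XOR X < p (reduce it to p XOR X).
  31: 31 XOR 14 = 17 < 31 — winning move (to 17).
  26: 26 XOR 14 = 20 < 26 — winning move (to 20).
  23: 23 XOR 14 = 25 ≥ 23 — no move.
  28: 28 XOR 14 = 18 < 28 — winning move (to 18).
That gives 3 winning moves.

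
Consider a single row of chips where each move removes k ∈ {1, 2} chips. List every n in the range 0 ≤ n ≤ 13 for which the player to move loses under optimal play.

Build the Grundy sequence with g(k) = mex{g(k−s) : s ∈ {1, 2}, s ≤ k}:
k:     0  1  2  3  4  5  6  7  8  9 10 11 12 13
g(k):  0  1  2  0  1  2  0  1  2  0  1  2  0  1
The P-positions (g = 0) in 0..13 are 0, 3, 6, 9, 12.

0, 3, 6, 9, 12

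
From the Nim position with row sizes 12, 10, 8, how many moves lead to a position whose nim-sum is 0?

3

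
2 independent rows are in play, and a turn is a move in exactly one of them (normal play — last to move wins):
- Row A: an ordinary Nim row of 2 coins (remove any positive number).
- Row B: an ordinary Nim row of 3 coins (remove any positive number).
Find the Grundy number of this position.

1

Row A is a plain Nim row of size 2, so its Grundy value is 2.
Row B is a plain Nim row of size 3, so its Grundy value is 3.
By the Sprague-Grundy theorem, the Grundy value of a sum of independent games is the XOR of the component values.
Combined value = 2 XOR 3 = 1.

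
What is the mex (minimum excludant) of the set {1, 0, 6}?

2

The values 0, 1 are all present; 2 is the first non-negative integer missing from the set.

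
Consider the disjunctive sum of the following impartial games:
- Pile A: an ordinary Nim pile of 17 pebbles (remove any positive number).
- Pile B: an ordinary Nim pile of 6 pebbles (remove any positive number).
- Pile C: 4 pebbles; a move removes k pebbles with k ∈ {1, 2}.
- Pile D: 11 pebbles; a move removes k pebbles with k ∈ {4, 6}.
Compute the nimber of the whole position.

22

Pile A is a plain Nim pile of size 17, so its Grundy value is 17.
Pile B is a plain Nim pile of size 6, so its Grundy value is 6.
For pile C, compute g(0), g(1), … with moves {1, 2}:
g(0) = mex{} = 0
g(1) = mex{0} = 1
g(2) = mex{0,1} = 2
g(3) = mex{1,2} = 0
g(4) = mex{0,2} = 1
So g(4) = 1.
Build the Grundy sequence for pile D with g(k) = mex{g(k−s) : s ∈ {4, 6}, s ≤ k}:
g(0) = mex{} = 0
g(1) = mex{} = 0
g(2) = mex{} = 0
g(3) = mex{} = 0
g(4) = mex{0} = 1
g(5) = mex{0} = 1
g(6) = mex{0} = 1
g(7) = mex{0} = 1
g(8) = mex{0,1} = 2
g(9) = mex{0,1} = 2
g(10) = mex{1} = 0
g(11) = mex{1} = 0
So g(11) = 0.
The value of a disjunctive sum is the nim-sum of the parts.
Combined value = 17 XOR 6 XOR 1 XOR 0 = 22.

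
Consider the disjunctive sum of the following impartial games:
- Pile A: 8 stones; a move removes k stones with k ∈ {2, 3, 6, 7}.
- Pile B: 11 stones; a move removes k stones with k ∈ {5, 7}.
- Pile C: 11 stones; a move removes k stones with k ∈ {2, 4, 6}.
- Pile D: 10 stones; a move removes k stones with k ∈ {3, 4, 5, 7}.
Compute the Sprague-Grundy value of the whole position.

Build the Grundy sequence for pile A with g(k) = mex{g(k−s) : s ∈ {2, 3, 6, 7}, s ≤ k}:
k:     0  1  2  3  4  5  6  7  8
g(k):  0  0  1  1  2  0  3  1  2
So g(8) = 2.
Grundy values for pile B (subtraction set {5, 7}):
g(0) = mex{} = 0
g(1) = mex{} = 0
g(2) = mex{} = 0
g(3) = mex{} = 0
g(4) = mex{} = 0
g(5) = mex{0} = 1
g(6) = mex{0} = 1
g(7) = mex{0} = 1
g(8) = mex{0} = 1
g(9) = mex{0} = 1
g(10) = mex{0,1} = 2
g(11) = mex{0,1} = 2
So g(11) = 2.
For pile C, compute g(0), g(1), … with moves {2, 4, 6}:
g(0) = mex{} = 0
g(1) = mex{} = 0
g(2) = mex{0} = 1
g(3) = mex{0} = 1
g(4) = mex{0,1} = 2
g(5) = mex{0,1} = 2
g(6) = mex{0,1,2} = 3
g(7) = mex{0,1,2} = 3
g(8) = mex{1,2,3} = 0
g(9) = mex{1,2,3} = 0
g(10) = mex{0,2,3} = 1
g(11) = mex{0,2,3} = 1
So g(11) = 1.
For pile D, compute g(0), g(1), … with moves {3, 4, 5, 7}:
g(0) = mex{} = 0
g(1) = mex{} = 0
g(2) = mex{} = 0
g(3) = mex{0} = 1
g(4) = mex{0} = 1
g(5) = mex{0} = 1
g(6) = mex{0,1} = 2
g(7) = mex{0,1} = 2
g(8) = mex{0,1} = 2
g(9) = mex{0,1,2} = 3
g(10) = mex{1,2} = 0
So g(10) = 0.
The value of a disjunctive sum is the nim-sum of the parts.
Combined value = 2 XOR 2 XOR 1 XOR 0 = 1.

1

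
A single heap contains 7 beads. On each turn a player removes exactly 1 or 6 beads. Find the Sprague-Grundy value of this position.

0

Build the Grundy sequence with g(k) = mex{g(k−s) : s ∈ {1, 6}, s ≤ k}:
k:     0  1  2  3  4  5  6  7
g(k):  0  1  0  1  0  1  2  0
So g(7) = 0.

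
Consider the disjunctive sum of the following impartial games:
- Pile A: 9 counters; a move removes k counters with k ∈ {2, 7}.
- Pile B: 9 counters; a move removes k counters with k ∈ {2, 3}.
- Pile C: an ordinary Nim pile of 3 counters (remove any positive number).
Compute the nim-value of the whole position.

Grundy values for pile A (subtraction set {2, 7}):
k:     0  1  2  3  4  5  6  7  8  9
g(k):  0  0  1  1  0  0  1  1  2  0
So g(9) = 0.
Build the Grundy sequence for pile B with g(k) = mex{g(k−s) : s ∈ {2, 3}, s ≤ k}:
k:     0  1  2  3  4  5  6  7  8  9
g(k):  0  0  1  1  2  0  0  1  1  2
So g(9) = 2.
Pile C is a plain Nim pile of size 3, so its Grundy value is 3.
The value of a disjunctive sum is the nim-sum of the parts.
Combined value = 0 XOR 2 XOR 3 = 1.

1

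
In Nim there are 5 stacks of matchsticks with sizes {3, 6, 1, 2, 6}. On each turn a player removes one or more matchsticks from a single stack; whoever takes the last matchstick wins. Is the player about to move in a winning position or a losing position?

Losing position

In binary:
  011  (3)
  110  (6)
  001  (1)
  010  (2)
  110  (6)
  ---
  000  (0)
The nim-sum is 0, so this is a P-position: the player to move is in a losing position under optimal play.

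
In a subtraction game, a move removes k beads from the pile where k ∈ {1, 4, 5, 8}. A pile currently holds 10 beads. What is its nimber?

1

Build the Grundy sequence with g(k) = mex{g(k−s) : s ∈ {1, 4, 5, 8}, s ≤ k}:
k:     0  1  2  3  4  5  6  7  8  9 10
g(k):  0  1  0  1  2  3  2  3  4  0  1
So g(10) = 1.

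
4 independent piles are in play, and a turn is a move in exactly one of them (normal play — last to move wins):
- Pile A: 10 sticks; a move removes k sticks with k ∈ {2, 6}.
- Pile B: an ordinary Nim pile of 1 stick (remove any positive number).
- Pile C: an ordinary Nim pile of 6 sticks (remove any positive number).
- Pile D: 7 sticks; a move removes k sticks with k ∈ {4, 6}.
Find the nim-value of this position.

7

Grundy values for pile A (subtraction set {2, 6}):
k:     0  1  2  3  4  5  6  7  8  9 10
g(k):  0  0  1  1  0  0  1  1  0  0  1
So g(10) = 1.
Pile B is a plain Nim pile of size 1, so its Grundy value is 1.
Pile C is a plain Nim pile of size 6, so its Grundy value is 6.
For pile D, compute g(0), g(1), … with moves {4, 6}:
g(0) = mex{} = 0
g(1) = mex{} = 0
g(2) = mex{} = 0
g(3) = mex{} = 0
g(4) = mex{0} = 1
g(5) = mex{0} = 1
g(6) = mex{0} = 1
g(7) = mex{0} = 1
So g(7) = 1.
By the Sprague-Grundy theorem, the Grundy value of a sum of independent games is the XOR of the component values.
Combined value = 1 ⊕ 1 ⊕ 6 ⊕ 1 = 7.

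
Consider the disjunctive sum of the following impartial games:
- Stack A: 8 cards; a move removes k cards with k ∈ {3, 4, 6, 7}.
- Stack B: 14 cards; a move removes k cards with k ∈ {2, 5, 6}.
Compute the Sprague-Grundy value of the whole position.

3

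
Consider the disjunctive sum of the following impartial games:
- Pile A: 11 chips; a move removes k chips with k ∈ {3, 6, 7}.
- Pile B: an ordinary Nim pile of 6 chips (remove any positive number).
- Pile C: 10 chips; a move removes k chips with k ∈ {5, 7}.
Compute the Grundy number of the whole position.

4

Grundy values for pile A (subtraction set {3, 6, 7}):
k:     0  1  2  3  4  5  6  7  8  9 10 11
g(k):  0  0  0  1  1  1  2  2  2  3  0  0
So g(11) = 0.
Pile B is a plain Nim pile of size 6, so its Grundy value is 6.
Build the Grundy sequence for pile C with g(k) = mex{g(k−s) : s ∈ {5, 7}, s ≤ k}:
g(0) = mex{} = 0
g(1) = mex{} = 0
g(2) = mex{} = 0
g(3) = mex{} = 0
g(4) = mex{} = 0
g(5) = mex{0} = 1
g(6) = mex{0} = 1
g(7) = mex{0} = 1
g(8) = mex{0} = 1
g(9) = mex{0} = 1
g(10) = mex{0,1} = 2
So g(10) = 2.
The value of a disjunctive sum is the nim-sum of the parts.
Combined value = 0 ⊕ 6 ⊕ 2 = 4.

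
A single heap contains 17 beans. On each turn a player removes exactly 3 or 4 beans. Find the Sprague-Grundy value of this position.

1

Compute g(0), g(1), … for moves {3, 4}:
k:     0  1  2  3  4  5  6  7  8  9 10 11 12 13 14 15 16 17
g(k):  0  0  0  1  1  1  2  0  0  0  1  1  1  2  0  0  0  1
So g(17) = 1.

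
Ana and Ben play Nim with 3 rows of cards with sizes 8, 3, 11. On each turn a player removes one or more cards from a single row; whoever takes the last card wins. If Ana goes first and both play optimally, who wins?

Ben wins

Compute the nim-sum pairwise:
8 XOR 3 = 11
11 XOR 11 = 0
The nim-sum is 0, so this is a P-position: the player to move is in a losing position under optimal play; Ana is about to move from it and so loses — Ben wins.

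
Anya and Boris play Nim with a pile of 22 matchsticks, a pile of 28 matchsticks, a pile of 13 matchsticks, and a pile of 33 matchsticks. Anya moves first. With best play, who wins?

Anya wins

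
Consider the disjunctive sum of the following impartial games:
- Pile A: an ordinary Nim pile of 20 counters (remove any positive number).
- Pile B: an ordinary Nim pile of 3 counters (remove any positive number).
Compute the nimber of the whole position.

Pile A is a plain Nim pile of size 20, so its Grundy value is 20.
Pile B is a plain Nim pile of size 3, so its Grundy value is 3.
The value of a disjunctive sum is the nim-sum of the parts.
Combined value = 20 ⊕ 3 = 23.

23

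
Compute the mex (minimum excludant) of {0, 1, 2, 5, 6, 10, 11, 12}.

3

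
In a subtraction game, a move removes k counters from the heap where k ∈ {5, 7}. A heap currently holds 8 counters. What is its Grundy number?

1

Grundy values for subtraction set {5, 7}:
k:     0  1  2  3  4  5  6  7  8
g(k):  0  0  0  0  0  1  1  1  1
So g(8) = 1.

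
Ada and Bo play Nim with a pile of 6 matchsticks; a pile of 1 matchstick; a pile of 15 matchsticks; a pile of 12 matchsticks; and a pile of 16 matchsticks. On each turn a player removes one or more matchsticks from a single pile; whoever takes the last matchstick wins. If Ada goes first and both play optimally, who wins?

Ada wins

Write each in binary and XOR column by column:
  00110  (6)
  00001  (1)
  01111  (15)
  01100  (12)
  10000  (16)
  -----
  10100  (20)
The nim-sum is 20 ≠ 0, so this is an N-position: the player to move can win; Ada has a winning move.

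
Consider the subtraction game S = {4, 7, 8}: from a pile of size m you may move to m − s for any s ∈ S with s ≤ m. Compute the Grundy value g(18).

Compute g(0), g(1), … for moves {4, 7, 8}:
k:     0  1  2  3  4  5  6  7  8  9 10 11 12 13 14 15 16 17 18
g(k):  0  0  0  0  1  1  1  1  2  2  2  2  0  0  0  0  1  1  1
So g(18) = 1.

1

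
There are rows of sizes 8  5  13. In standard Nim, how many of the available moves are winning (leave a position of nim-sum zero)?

0

Write each in binary and XOR column by column:
  1000  (8)
  0101  (5)
  1101  (13)
  ----
  0000  (0)
The nim-sum is already 0, so every move leaves a nonzero nim-sum — there are no winning moves.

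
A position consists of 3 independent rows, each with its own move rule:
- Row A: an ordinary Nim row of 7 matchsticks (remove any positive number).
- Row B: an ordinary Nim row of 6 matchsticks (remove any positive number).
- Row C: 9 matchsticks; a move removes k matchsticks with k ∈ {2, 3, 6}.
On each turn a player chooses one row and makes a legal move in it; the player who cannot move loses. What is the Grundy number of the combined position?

Row A is a plain Nim row of size 7, so its Grundy value is 7.
Row B is a plain Nim row of size 6, so its Grundy value is 6.
For row C, compute g(0), g(1), … with moves {2, 3, 6}:
k:     0  1  2  3  4  5  6  7  8  9
g(k):  0  0  1  1  2  0  3  1  2  0
So g(9) = 0.
The value of a disjunctive sum is the nim-sum of the parts.
Combined value = 7 XOR 6 XOR 0 = 1.

1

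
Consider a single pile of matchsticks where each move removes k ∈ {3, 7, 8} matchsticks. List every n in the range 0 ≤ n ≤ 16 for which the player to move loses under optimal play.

Build the Grundy sequence with g(k) = mex{g(k−s) : s ∈ {3, 7, 8}, s ≤ k}:
k:     0  1  2  3  4  5  6  7  8  9 10 11 12 13 14 15 16
g(k):  0  0  0  1  1  1  0  2  2  1  3  0  0  2  1  1  0
The P-positions (g = 0) in 0..16 are 0, 1, 2, 6, 11, 12, 16.

0, 1, 2, 6, 11, 12, 16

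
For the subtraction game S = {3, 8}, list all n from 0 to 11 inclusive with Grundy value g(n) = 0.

0, 1, 2, 6, 7, 11

Build the Grundy sequence with g(k) = mex{g(k−s) : s ∈ {3, 8}, s ≤ k}:
g(0) = mex{} = 0
g(1) = mex{} = 0
g(2) = mex{} = 0
g(3) = mex{0} = 1
g(4) = mex{0} = 1
g(5) = mex{0} = 1
g(6) = mex{1} = 0
g(7) = mex{1} = 0
g(8) = mex{0,1} = 2
g(9) = mex{0} = 1
g(10) = mex{0} = 1
g(11) = mex{1,2} = 0
The P-positions (g = 0) in 0..11 are 0, 1, 2, 6, 7, 11.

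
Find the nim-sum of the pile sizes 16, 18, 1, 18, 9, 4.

28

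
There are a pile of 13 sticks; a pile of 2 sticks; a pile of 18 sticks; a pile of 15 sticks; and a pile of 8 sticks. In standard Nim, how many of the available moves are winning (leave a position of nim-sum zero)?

1

In binary:
  01101  (13)
  00010  (2)
  10010  (18)
  01111  (15)
  01000  (8)
  -----
  11010  (26)
The overall nim-sum is X = 26. A pile of size p has a winning move iff p XOR X < p (reduce it to p XOR X).
  13: 13 XOR 26 = 23 ≥ 13 — no move.
  2: 2 XOR 26 = 24 ≥ 2 — no move.
  18: 18 XOR 26 = 8 < 18 — winning move (to 8).
  15: 15 XOR 26 = 21 ≥ 15 — no move.
  8: 8 XOR 26 = 18 ≥ 8 — no move.
That gives 1 winning move.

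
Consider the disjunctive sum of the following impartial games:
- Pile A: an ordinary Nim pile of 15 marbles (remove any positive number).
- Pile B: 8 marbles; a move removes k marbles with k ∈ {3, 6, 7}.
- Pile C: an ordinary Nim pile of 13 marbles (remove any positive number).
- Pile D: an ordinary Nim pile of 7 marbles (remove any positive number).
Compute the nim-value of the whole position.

Pile A is a plain Nim pile of size 15, so its Grundy value is 15.
Grundy values for pile B (subtraction set {3, 6, 7}):
g(0) = mex{} = 0
g(1) = mex{} = 0
g(2) = mex{} = 0
g(3) = mex{0} = 1
g(4) = mex{0} = 1
g(5) = mex{0} = 1
g(6) = mex{0,1} = 2
g(7) = mex{0,1} = 2
g(8) = mex{0,1} = 2
So g(8) = 2.
Pile C is a plain Nim pile of size 13, so its Grundy value is 13.
Pile D is a plain Nim pile of size 7, so its Grundy value is 7.
By the Sprague-Grundy theorem, the Grundy value of a sum of independent games is the XOR of the component values.
Combined value = 15 ⊕ 2 ⊕ 13 ⊕ 7 = 7.

7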